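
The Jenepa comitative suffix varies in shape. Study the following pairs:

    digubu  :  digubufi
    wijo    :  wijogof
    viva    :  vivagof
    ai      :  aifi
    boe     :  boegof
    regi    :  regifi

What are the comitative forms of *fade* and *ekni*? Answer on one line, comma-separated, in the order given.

fadegof, eknifi

The alternation tracks the last vowel of the stem — -fi when the last vowel of the stem is a high vowel (*digubu*, *ai*, *regi*); -gof when the last vowel of the stem is a non-high vowel (*wijo*, *viva*, *boe*).
*fade*: last vowel = /e/, a non-high vowel → -gof → *fadegof*.
*ekni*: last vowel = /i/, a high vowel → -fi → *eknifi*.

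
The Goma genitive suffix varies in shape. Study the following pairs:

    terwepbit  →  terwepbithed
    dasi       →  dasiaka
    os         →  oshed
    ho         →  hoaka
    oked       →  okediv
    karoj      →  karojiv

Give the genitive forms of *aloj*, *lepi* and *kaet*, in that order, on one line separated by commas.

Looking at the final sound of each stem: -hed when the stem ends in a voiceless consonant (*terwepbit*, *os*); -iv when the stem ends in a voiced consonant (*oked*, *karoj*); -aka when the stem ends in a vowel (*dasi*, *ho*).
*aloj*: final sound = /j/, a voiced consonant → -iv → *alojiv*.
Since the final sound of *lepi* is /i/ (a vowel), it takes -aka, giving *lepiaka*.
Since the final sound of *kaet* is /t/ (a voiceless consonant), it takes -hed, giving *kaethed*.

alojiv, lepiaka, kaethed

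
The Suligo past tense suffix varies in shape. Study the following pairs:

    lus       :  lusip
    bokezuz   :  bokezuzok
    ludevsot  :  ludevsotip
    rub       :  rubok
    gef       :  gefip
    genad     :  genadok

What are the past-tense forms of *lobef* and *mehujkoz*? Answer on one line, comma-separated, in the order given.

lobefip, mehujkozok

The alternation tracks the final consonant of the stem — -ip when the stem ends in a voiceless consonant (*lus*, *ludevsot*, *gef*); -ok when the stem ends in a voiced consonant (*bokezuz*, *rub*, *genad*).
*lobef*: final consonant = /f/, voiceless → -ip → *lobefip*.
Since the final consonant of *mehujkoz* is /z/ (voiced), it takes -ok, giving *mehujkozok*.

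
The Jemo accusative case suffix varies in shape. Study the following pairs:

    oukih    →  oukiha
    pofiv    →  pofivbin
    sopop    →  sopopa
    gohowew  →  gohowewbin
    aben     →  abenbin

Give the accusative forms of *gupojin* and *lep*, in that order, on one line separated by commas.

The suffix is conditioned by the final consonant: -a when the stem ends in a voiceless consonant (*oukih*, *sopop*); -bin when the stem ends in a voiced consonant (*pofiv*, *gohowew*, *aben*).
*gupojin* — final consonant /n/ (voiced) → -bin → *gupojinbin*.
*lep* — final consonant /p/ (voiceless) → -a → *lepa*.

gupojinbin, lepa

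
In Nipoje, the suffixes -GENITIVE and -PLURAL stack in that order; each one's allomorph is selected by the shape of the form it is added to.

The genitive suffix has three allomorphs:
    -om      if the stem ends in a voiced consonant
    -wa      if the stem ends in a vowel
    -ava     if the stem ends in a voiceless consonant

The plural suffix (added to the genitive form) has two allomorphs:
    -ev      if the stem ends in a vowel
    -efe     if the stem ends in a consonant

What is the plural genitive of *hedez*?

hedezomefe

*hedez*: final sound = /z/, a voiced consonant → -om → *hedezom*.
The final sound of the genitive form *hedezom* is /m/, which is a consonant, so the plural suffix is -efe, giving *hedezomefe*.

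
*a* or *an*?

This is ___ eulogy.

The indefinite article is chosen by the initial *sound* of the following word, not its spelling.
*eulogy* begins with the sound /juː/ (eu pronounced /juː/) — a consonant sound.
So the article is *a*: This is a eulogy.

a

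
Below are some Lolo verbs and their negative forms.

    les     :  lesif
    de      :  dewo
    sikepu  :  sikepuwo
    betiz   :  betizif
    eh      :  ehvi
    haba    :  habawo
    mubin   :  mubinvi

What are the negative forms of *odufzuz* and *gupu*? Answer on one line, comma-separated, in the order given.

The alternation tracks the final sound of the stem — -if when the stem ends in a sibilant (*les*, *betiz*); -vi when the stem ends in a non-sibilant consonant (*eh*, *mubin*); -wo when the stem ends in a vowel (*de*, *sikepu*, *haba*).
Since the final sound of *odufzuz* is /z/ (a sibilant), it takes -if, giving *odufzuzif*.
*gupu* — final sound /u/ (a vowel) → -wo → *gupuwo*.

odufzuzif, gupuwo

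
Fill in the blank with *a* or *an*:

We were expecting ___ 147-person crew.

a

The indefinite article is chosen by the initial *sound* of the following word, not its spelling.
The number *147* is spoken "one hundred …", beginning with /wʌn/ — a consonant sound.
So the article is *a*: We were expecting a 147-person crew.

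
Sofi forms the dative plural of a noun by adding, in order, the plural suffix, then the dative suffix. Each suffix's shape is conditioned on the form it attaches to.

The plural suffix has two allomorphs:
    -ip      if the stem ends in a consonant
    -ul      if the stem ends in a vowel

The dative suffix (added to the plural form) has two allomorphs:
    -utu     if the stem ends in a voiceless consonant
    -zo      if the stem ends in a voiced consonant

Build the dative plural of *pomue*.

pomueulzo

Since the final sound of *pomue* is /e/ (a vowel), it takes -ul, giving *pomueul*.
The final consonant of the plural form *pomueul* is /l/, which is voiced, so the dative suffix is -zo, giving *pomueulzo*.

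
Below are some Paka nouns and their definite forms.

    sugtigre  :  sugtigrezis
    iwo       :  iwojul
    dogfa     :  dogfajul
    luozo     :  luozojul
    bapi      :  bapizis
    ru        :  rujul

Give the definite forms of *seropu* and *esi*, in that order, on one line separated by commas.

The suffix is conditioned by the last vowel: -zis when the last vowel of the stem is a front vowel (*sugtigre*, *bapi*); -jul when the last vowel of the stem is a back vowel (*iwo*, *dogfa*, *luozo*, *ru*).
The last vowel of *seropu* is /u/, which is a back vowel, so the suffix is -jul, giving *seropujul*.
*esi* — last vowel /i/ (a front vowel) → -zis → *esizis*.

seropujul, esizis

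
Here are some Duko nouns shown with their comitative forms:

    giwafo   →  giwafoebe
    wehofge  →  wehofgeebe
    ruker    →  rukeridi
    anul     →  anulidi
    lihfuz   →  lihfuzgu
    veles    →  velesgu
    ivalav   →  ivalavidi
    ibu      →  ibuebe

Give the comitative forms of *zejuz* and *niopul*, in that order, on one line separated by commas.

zejuzgu, niopulidi

The suffix is conditioned by the final sound: -gu when the stem ends in a sibilant (*lihfuz*, *veles*); -idi when the stem ends in a non-sibilant consonant (*ruker*, *anul*, *ivalav*); -ebe when the stem ends in a vowel (*giwafo*, *wehofge*, *ibu*).
Since the final sound of *zejuz* is /z/ (a sibilant), it takes -gu, giving *zejuzgu*.
*niopul* — final sound /l/ (a non-sibilant consonant) → -idi → *niopulidi*.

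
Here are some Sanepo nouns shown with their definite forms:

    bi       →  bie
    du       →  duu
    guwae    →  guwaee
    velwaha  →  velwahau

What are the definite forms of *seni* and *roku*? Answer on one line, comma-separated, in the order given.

The pattern is front/back vowel harmony: -e when the last vowel of the stem is a front vowel (*bi*, *guwae*); -u when the last vowel of the stem is a back vowel (*du*, *velwaha*).
The last vowel of *seni* is /i/, which is a front vowel, so the suffix is -e, giving *senie*.
Since the last vowel of *roku* is /u/ (a back vowel), it takes -u, giving *rokuu*.

senie, rokuu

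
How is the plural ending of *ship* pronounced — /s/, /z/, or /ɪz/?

/s/

The stem *ship* ends in a voiceless non-sibilant consonant.
The plural suffix surfaces as /ɪz/ after sibilants, /s/ after other voiceless consonants, and /z/ after other voiced sounds.
So the plural -s on *ship* is pronounced /s/.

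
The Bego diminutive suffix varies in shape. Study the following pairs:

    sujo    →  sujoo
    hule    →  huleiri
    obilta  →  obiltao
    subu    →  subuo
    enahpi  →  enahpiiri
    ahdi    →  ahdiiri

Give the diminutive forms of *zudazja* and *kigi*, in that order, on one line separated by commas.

The suffix is conditioned by the last vowel: -iri when the last vowel of the stem is a front vowel (*hule*, *enahpi*, *ahdi*); -o when the last vowel of the stem is a back vowel (*sujo*, *obilta*, *subu*).
*zudazja*: last vowel = /a/, a back vowel → -o → *zudazjao*.
*kigi*: last vowel = /i/, a front vowel → -iri → *kigiiri*.

zudazjao, kigiiri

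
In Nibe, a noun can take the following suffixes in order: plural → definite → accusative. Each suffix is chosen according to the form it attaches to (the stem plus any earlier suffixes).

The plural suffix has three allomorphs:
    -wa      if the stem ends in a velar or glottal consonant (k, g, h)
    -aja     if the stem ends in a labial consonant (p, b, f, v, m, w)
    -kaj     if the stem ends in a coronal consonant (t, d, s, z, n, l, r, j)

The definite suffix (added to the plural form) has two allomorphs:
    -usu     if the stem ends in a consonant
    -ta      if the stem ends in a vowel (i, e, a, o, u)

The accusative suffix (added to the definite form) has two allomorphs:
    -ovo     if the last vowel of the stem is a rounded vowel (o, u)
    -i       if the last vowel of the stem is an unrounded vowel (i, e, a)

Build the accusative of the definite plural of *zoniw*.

The final consonant of *zoniw* is /w/, which is labial, so the plural suffix is -aja, giving *zoniwaja*.
The plural form *zoniwaja*: final sound = /a/, a vowel → -ta → *zoniwajata*.
The definite form *zoniwajata*: last vowel = /a/, an unrounded vowel → -i → *zoniwajatai*.

zoniwajatai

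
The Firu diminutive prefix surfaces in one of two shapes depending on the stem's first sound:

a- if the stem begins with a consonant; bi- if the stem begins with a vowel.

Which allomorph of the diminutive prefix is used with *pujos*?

a-

*pujos*: first sound = /p/, a consonant → a-.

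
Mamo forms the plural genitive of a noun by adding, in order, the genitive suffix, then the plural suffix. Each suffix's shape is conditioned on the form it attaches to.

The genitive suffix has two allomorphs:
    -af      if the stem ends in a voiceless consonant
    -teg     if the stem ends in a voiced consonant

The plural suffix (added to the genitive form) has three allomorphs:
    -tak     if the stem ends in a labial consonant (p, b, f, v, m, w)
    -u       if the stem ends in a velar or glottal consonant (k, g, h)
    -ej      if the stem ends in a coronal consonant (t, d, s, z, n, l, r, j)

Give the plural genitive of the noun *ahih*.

*ahih* — final consonant /h/ (voiceless) → -af → *ahihaf*.
The final consonant of the genitive form *ahihaf* is /f/, which is labial, so the plural suffix is -tak, giving *ahihaftak*.

ahihaftak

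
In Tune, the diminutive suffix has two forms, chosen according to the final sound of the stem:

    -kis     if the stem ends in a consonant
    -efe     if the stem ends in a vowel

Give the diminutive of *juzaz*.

*juzaz*: final sound = /z/, a consonant → -kis → *juzazkis*.

juzazkis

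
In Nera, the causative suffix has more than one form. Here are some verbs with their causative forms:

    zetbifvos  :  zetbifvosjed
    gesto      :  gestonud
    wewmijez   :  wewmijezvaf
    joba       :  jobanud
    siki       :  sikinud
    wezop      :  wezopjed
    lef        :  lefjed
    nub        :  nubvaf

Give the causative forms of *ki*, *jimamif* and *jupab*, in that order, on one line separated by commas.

kinud, jimamifjed, jupabvaf

Looking at the final sound of each stem: -jed when the stem ends in a voiceless consonant (*zetbifvos*, *wezop*, *lef*); -vaf when the stem ends in a voiced consonant (*wewmijez*, *nub*); -nud when the stem ends in a vowel (*gesto*, *joba*, *siki*).
*ki* — final sound /i/ (a vowel) → -nud → *kinud*.
Since the final sound of *jimamif* is /f/ (a voiceless consonant), it takes -jed, giving *jimamifjed*.
Since the final sound of *jupab* is /b/ (a voiced consonant), it takes -vaf, giving *jupabvaf*.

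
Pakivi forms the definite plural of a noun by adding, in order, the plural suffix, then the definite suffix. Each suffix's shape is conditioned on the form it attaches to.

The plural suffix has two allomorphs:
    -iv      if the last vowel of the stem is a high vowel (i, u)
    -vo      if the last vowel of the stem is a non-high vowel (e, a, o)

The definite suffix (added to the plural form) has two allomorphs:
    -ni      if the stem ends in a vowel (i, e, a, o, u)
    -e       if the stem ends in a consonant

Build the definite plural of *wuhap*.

*wuhap*: last vowel = /a/, a non-high vowel → -vo → *wuhapvo*.
Since the final sound of the plural form *wuhapvo* is /o/ (a vowel), it takes -ni, giving *wuhapvoni*.

wuhapvoni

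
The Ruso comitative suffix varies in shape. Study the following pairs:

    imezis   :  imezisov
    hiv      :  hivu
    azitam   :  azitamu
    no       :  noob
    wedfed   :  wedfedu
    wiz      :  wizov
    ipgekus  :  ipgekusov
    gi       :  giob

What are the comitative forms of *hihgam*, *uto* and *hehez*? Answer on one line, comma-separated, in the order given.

The pattern is sibilance of the final sound: -ov when the stem ends in a sibilant (*imezis*, *wiz*, *ipgekus*); -u when the stem ends in a non-sibilant consonant (*hiv*, *azitam*, *wedfed*); -ob when the stem ends in a vowel (*no*, *gi*).
*hihgam*: final sound = /m/, a non-sibilant consonant → -u → *hihgamu*.
*uto* — final sound /o/ (a vowel) → -ob → *utoob*.
*hehez*: final sound = /z/, a sibilant → -ov → *hehezov*.

hihgamu, utoob, hehezov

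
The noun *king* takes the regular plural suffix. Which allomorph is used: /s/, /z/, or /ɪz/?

/z/

The stem *king* ends in a voiced non-sibilant sound.
The plural suffix surfaces as /ɪz/ after sibilants, /s/ after other voiceless consonants, and /z/ after other voiced sounds.
So the plural -s on *king* is pronounced /z/.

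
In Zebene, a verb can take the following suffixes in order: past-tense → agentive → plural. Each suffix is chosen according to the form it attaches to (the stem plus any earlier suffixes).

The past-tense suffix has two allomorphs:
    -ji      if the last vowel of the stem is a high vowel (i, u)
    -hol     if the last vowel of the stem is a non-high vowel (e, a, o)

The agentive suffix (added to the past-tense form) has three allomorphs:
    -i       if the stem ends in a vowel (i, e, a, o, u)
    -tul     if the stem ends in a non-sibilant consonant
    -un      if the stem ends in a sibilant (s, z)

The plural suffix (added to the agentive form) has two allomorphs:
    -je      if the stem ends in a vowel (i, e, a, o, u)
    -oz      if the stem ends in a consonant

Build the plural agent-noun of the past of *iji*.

*iji* — last vowel /i/ (a high vowel) → -ji → *ijiji*.
The final sound of the past-tense form *ijiji* is /i/, which is a vowel, so the agentive suffix is -i, giving *ijijii*.
The agentive form *ijijii* — final sound /i/ (a vowel) → -je → *ijijiije*.

ijijiije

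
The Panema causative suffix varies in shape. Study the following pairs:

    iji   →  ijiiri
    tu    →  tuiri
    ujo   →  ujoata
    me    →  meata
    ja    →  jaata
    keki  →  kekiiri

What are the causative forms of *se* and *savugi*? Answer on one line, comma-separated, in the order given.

The pattern is height harmony: -iri when the last vowel of the stem is a high vowel (*iji*, *tu*, *keki*); -ata when the last vowel of the stem is a non-high vowel (*ujo*, *me*, *ja*).
*se*: last vowel = /e/, a non-high vowel → -ata → *seata*.
*savugi* — last vowel /i/ (a high vowel) → -iri → *savugiiri*.

seata, savugiiri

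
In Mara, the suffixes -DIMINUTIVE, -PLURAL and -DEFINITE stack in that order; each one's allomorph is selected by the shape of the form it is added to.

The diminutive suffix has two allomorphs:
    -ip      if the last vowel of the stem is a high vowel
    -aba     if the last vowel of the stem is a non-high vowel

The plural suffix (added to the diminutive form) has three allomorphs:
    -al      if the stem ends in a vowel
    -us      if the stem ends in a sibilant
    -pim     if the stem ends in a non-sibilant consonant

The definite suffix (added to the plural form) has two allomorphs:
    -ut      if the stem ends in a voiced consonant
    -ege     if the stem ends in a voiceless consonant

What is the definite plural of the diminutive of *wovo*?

wovoabaalut

The last vowel of *wovo* is /o/, which is a non-high vowel, so the diminutive suffix is -aba, giving *wovoaba*.
The diminutive form *wovoaba*: final sound = /a/, a vowel → -al → *wovoabaal*.
Since the final consonant of the plural form *wovoabaal* is /l/ (voiced), it takes -ut, giving *wovoabaalut*.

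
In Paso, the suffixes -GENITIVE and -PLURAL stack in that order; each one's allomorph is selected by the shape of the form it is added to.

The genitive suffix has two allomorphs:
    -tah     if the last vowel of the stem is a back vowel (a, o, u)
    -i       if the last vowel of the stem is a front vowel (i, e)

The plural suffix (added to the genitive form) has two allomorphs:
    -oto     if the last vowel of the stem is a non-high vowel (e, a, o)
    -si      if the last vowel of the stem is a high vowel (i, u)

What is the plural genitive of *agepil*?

agepilisi

*agepil* — last vowel /i/ (a front vowel) → -i → *agepili*.
The genitive form *agepili* — last vowel /i/ (a high vowel) → -si → *agepilisi*.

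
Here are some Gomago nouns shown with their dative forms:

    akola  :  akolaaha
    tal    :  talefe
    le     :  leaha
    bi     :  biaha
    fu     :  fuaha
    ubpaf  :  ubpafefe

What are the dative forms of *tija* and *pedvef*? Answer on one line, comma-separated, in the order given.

tijaaha, pedvefefe

The pattern is consonant vs. vowel: -efe when the stem ends in a consonant (*tal*, *ubpaf*); -aha when the stem ends in a vowel (*akola*, *le*, *bi*, *fu*).
*tija* — final sound /a/ (a vowel) → -aha → *tijaaha*.
*pedvef* — final sound /f/ (a consonant) → -efe → *pedvefefe*.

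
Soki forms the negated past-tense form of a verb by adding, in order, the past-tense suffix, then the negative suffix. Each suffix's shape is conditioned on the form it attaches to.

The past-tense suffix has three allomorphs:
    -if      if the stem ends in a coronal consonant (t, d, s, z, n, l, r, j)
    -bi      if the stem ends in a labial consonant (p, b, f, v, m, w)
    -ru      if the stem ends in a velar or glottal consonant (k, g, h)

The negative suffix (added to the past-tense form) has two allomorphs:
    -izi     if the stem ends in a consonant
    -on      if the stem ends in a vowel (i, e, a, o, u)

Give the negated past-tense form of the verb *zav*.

Since the final consonant of *zav* is /v/ (labial), it takes -bi, giving *zavbi*.
The past-tense form *zavbi* — final sound /i/ (a vowel) → -on → *zavbion*.

zavbion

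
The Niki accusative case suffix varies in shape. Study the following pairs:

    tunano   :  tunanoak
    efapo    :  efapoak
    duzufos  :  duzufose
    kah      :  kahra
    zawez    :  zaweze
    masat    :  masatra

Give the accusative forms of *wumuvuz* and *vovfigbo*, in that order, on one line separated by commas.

The pattern is sibilance of the final sound: -e when the stem ends in a sibilant (*duzufos*, *zawez*); -ra when the stem ends in a non-sibilant consonant (*kah*, *masat*); -ak when the stem ends in a vowel (*tunano*, *efapo*).
Since the final sound of *wumuvuz* is /z/ (a sibilant), it takes -e, giving *wumuvuze*.
The final sound of *vovfigbo* is /o/, which is a vowel, so the suffix is -ak, giving *vovfigboak*.

wumuvuze, vovfigboak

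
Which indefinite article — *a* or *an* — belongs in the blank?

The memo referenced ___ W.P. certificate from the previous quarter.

a

The indefinite article is chosen by the initial *sound* of the following word, not its spelling.
The initialism *W.P.* is read letter by letter; the first letter, W, is pronounced /ˈdʌbəl.juː/, which begins with a consonant sound.
So the article is *a*: The memo referenced a W.P. certificate from the previous quarter.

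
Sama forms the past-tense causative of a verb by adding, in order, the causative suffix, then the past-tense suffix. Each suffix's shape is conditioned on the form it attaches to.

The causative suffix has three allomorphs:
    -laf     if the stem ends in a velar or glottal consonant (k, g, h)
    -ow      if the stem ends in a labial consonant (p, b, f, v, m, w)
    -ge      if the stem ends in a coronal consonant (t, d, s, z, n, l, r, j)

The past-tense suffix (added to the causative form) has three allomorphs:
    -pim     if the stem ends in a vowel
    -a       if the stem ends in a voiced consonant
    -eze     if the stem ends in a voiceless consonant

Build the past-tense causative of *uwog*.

The final consonant of *uwog* is /g/, which is velar/glottal, so the causative suffix is -laf, giving *uwoglaf*.
The causative form *uwoglaf*: final sound = /f/, a voiceless consonant → -eze → *uwoglafeze*.

uwoglafeze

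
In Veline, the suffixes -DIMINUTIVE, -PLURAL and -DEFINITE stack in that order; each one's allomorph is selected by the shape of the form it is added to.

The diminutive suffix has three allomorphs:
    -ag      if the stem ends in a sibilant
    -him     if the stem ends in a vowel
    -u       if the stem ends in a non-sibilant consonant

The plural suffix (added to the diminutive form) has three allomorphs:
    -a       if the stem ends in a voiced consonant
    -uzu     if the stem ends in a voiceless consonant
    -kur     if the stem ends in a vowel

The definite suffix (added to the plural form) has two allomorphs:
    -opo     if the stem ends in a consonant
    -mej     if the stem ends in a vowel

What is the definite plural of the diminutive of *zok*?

Since the final sound of *zok* is /k/ (a non-sibilant consonant), it takes -u, giving *zoku*.
The final sound of the diminutive form *zoku* is /u/, which is a vowel, so the plural suffix is -kur, giving *zokukur*.
The final sound of the plural form *zokukur* is /r/, which is a consonant, so the definite suffix is -opo, giving *zokukuropo*.

zokukuropo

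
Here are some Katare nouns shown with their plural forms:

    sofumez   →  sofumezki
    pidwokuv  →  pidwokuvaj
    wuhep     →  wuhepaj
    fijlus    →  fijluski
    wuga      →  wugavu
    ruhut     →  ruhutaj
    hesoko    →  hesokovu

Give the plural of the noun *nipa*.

nipavu

The pattern is sibilance of the final sound: -ki when the stem ends in a sibilant (*sofumez*, *fijlus*); -aj when the stem ends in a non-sibilant consonant (*pidwokuv*, *wuhep*, *ruhut*); -vu when the stem ends in a vowel (*wuga*, *hesoko*).
*nipa* — final sound /a/ (a vowel) → -vu → *nipavu*.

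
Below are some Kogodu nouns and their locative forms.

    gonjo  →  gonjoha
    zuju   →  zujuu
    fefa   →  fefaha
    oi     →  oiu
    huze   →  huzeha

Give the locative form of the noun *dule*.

Looking at the last vowel of each stem: -u when the last vowel of the stem is a high vowel (*zuju*, *oi*); -ha when the last vowel of the stem is a non-high vowel (*gonjo*, *fefa*, *huze*).
Since the last vowel of *dule* is /e/ (a non-high vowel), it takes -ha, giving *duleha*.

duleha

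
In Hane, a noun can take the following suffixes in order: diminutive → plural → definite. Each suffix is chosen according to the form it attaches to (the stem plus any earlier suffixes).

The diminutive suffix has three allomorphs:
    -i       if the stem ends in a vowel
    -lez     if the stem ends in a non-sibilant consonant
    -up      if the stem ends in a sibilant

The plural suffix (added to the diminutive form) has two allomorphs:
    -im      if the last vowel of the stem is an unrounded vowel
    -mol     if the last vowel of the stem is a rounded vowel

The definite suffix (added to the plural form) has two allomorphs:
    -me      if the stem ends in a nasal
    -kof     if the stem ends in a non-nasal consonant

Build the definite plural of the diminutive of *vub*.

Since the final sound of *vub* is /b/ (a non-sibilant consonant), it takes -lez, giving *vublez*.
The last vowel of the diminutive form *vublez* is /e/, which is an unrounded vowel, so the plural suffix is -im, giving *vublezim*.
The plural form *vublezim*: final consonant = /m/, a nasal → -me → *vublezimme*.

vublezimme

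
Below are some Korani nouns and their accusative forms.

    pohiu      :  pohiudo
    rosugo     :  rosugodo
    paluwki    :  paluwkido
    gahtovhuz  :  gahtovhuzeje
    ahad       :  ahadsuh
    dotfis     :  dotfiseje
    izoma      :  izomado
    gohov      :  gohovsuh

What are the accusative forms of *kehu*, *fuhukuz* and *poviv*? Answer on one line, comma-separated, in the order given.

kehudo, fuhukuzeje, povivsuh

The pattern is sibilance of the final sound: -eje when the stem ends in a sibilant (*gahtovhuz*, *dotfis*); -suh when the stem ends in a non-sibilant consonant (*ahad*, *gohov*); -do when the stem ends in a vowel (*pohiu*, *rosugo*, *paluwki*, *izoma*).
*kehu*: final sound = /u/, a vowel → -do → *kehudo*.
Since the final sound of *fuhukuz* is /z/ (a sibilant), it takes -eje, giving *fuhukuzeje*.
The final sound of *poviv* is /v/, which is a non-sibilant consonant, so the suffix is -suh, giving *povivsuh*.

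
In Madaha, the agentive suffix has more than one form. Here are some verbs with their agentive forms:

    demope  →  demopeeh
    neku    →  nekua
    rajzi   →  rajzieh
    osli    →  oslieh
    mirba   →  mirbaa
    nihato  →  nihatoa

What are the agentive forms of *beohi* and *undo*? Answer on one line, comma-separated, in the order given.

The suffix is conditioned by the last vowel: -eh when the last vowel of the stem is a front vowel (*demope*, *rajzi*, *osli*); -a when the last vowel of the stem is a back vowel (*neku*, *mirba*, *nihato*).
Since the last vowel of *beohi* is /i/ (a front vowel), it takes -eh, giving *beohieh*.
Since the last vowel of *undo* is /o/ (a back vowel), it takes -a, giving *undoa*.

beohieh, undoa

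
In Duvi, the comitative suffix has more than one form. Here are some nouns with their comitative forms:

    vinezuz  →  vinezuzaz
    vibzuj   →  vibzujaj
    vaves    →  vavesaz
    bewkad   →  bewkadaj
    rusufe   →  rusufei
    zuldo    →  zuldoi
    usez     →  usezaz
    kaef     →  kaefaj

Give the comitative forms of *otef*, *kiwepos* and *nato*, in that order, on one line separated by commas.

otefaj, kiweposaz, natoi

Looking at the final sound of each stem: -az when the stem ends in a sibilant (*vinezuz*, *vaves*, *usez*); -aj when the stem ends in a non-sibilant consonant (*vibzuj*, *bewkad*, *kaef*); -i when the stem ends in a vowel (*rusufe*, *zuldo*).
The final sound of *otef* is /f/, which is a non-sibilant consonant, so the suffix is -aj, giving *otefaj*.
*kiwepos* — final sound /s/ (a sibilant) → -az → *kiweposaz*.
Since the final sound of *nato* is /o/ (a vowel), it takes -i, giving *natoi*.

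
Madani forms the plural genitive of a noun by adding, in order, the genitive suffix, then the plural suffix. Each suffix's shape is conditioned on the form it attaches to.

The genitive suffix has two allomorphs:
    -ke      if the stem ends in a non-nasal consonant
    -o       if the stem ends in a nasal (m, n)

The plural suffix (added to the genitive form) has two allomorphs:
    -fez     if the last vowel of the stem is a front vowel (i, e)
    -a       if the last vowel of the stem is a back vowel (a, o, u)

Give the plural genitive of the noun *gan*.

ganoa

The final consonant of *gan* is /n/, which is a nasal, so the genitive suffix is -o, giving *gano*.
The genitive form *gano*: last vowel = /o/, a back vowel → -a → *ganoa*.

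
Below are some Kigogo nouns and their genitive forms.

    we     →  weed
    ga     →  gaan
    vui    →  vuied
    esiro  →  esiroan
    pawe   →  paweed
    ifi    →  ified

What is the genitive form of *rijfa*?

The suffix is conditioned by the last vowel: -ed when the last vowel of the stem is a front vowel (*we*, *vui*, *pawe*, *ifi*); -an when the last vowel of the stem is a back vowel (*ga*, *esiro*).
Since the last vowel of *rijfa* is /a/ (a back vowel), it takes -an, giving *rijfaan*.

rijfaan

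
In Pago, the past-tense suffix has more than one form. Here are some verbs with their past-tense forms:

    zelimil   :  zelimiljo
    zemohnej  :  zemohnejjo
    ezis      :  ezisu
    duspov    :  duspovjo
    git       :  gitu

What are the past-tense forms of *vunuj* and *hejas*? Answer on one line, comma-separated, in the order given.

The alternation tracks the final consonant of the stem — -u when the stem ends in a voiceless consonant (*ezis*, *git*); -jo when the stem ends in a voiced consonant (*zelimil*, *zemohnej*, *duspov*).
Since the final consonant of *vunuj* is /j/ (voiced), it takes -jo, giving *vunujjo*.
The final consonant of *hejas* is /s/, which is voiceless, so the suffix is -u, giving *hejasu*.

vunujjo, hejasu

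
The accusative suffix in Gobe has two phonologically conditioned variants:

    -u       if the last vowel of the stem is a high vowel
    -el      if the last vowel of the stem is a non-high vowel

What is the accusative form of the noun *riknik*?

*riknik*: last vowel = /i/, a high vowel → -u → *rikniku*.

rikniku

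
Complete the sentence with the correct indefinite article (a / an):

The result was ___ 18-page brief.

an

The indefinite article is chosen by the initial *sound* of the following word, not its spelling.
The number *18* is spoken "eighteen", beginning with /ˌeɪˈtiːn/ — a vowel sound.
So the article is *an*: The result was an 18-page brief.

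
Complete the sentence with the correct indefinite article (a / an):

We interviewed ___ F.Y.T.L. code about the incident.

an

The indefinite article is chosen by the initial *sound* of the following word, not its spelling.
The initialism *F.Y.T.L.* is read letter by letter; the first letter, F, is pronounced /ɛf/, which begins with a vowel sound.
So the article is *an*: We interviewed an F.Y.T.L. code about the incident.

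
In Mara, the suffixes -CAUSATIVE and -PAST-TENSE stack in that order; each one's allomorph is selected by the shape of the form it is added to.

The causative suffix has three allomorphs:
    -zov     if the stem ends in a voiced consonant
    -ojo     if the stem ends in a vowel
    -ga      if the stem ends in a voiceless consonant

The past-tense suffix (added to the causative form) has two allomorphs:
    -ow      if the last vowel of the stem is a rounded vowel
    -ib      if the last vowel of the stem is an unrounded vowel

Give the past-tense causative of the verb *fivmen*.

*fivmen* — final sound /n/ (a voiced consonant) → -zov → *fivmenzov*.
The causative form *fivmenzov* — last vowel /o/ (a rounded vowel) → -ow → *fivmenzovow*.

fivmenzovow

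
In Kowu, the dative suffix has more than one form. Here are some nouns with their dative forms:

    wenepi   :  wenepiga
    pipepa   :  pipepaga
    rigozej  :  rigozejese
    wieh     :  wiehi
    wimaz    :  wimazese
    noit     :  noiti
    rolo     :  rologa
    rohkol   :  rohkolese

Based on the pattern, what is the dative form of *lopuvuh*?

lopuvuhi

Looking at the final sound of each stem: -i when the stem ends in a voiceless consonant (*wieh*, *noit*); -ese when the stem ends in a voiced consonant (*rigozej*, *wimaz*, *rohkol*); -ga when the stem ends in a vowel (*wenepi*, *pipepa*, *rolo*).
The final sound of *lopuvuh* is /h/, which is a voiceless consonant, so the suffix is -i, giving *lopuvuhi*.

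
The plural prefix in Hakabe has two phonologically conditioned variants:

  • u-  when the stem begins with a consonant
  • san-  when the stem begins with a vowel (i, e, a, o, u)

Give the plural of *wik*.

*wik*: first sound = /w/, a consonant → u- → *uwik*.

uwik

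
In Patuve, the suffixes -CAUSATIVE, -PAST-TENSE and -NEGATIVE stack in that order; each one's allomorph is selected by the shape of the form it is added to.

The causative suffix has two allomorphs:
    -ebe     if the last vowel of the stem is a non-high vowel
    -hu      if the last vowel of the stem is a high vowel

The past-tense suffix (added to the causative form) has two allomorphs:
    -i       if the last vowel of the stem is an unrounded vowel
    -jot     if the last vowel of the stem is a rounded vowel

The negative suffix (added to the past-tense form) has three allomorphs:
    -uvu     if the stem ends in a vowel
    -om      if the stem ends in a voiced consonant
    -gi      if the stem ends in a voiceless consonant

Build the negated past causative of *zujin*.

*zujin*: last vowel = /i/, a high vowel → -hu → *zujinhu*.
The causative form *zujinhu*: last vowel = /u/, a rounded vowel → -jot → *zujinhujot*.
The past-tense form *zujinhujot* — final sound /t/ (a voiceless consonant) → -gi → *zujinhujotgi*.

zujinhujotgi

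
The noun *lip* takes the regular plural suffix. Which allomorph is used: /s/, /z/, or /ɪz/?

The stem *lip* ends in a voiceless non-sibilant consonant.
The plural suffix surfaces as /ɪz/ after sibilants, /s/ after other voiceless consonants, and /z/ after other voiced sounds.
So the plural -s on *lip* is pronounced /s/.

/s/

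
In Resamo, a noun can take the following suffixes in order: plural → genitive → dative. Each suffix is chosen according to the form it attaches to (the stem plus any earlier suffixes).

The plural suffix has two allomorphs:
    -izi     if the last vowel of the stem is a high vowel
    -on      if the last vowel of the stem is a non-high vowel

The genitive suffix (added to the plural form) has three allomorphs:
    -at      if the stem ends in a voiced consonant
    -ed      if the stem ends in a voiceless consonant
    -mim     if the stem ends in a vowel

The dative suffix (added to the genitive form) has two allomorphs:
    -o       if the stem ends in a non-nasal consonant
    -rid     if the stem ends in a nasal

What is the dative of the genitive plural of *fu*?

fuizimimrid

*fu*: last vowel = /u/, a high vowel → -izi → *fuizi*.
The final sound of the plural form *fuizi* is /i/, which is a vowel, so the genitive suffix is -mim, giving *fuizimim*.
The genitive form *fuizimim*: final consonant = /m/, a nasal → -rid → *fuizimimrid*.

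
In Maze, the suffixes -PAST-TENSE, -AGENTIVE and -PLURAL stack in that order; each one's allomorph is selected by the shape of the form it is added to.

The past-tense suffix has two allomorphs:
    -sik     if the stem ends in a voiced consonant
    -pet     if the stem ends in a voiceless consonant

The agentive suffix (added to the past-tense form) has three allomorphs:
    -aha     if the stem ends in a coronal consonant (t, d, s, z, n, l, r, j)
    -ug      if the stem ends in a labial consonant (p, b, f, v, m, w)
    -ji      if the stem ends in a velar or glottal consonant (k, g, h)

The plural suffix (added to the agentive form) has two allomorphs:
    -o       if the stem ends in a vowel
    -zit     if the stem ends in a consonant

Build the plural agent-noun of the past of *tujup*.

tujuppetahao

Since the final consonant of *tujup* is /p/ (voiceless), it takes -pet, giving *tujuppet*.
The past-tense form *tujuppet* — final consonant /t/ (coronal) → -aha → *tujuppetaha*.
The agentive form *tujuppetaha*: final sound = /a/, a vowel → -o → *tujuppetahao*.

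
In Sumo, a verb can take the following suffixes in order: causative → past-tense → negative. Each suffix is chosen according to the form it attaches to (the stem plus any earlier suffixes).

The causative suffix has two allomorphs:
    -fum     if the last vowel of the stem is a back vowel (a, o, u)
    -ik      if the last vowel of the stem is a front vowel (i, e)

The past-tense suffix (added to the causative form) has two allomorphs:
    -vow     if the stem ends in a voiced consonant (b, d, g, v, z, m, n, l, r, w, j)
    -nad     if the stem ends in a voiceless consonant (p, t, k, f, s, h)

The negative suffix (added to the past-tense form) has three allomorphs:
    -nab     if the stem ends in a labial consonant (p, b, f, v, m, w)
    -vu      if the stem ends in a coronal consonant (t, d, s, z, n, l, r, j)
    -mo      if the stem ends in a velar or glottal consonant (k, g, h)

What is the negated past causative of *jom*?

The last vowel of *jom* is /o/, which is a back vowel, so the causative suffix is -fum, giving *jomfum*.
Since the final consonant of the causative form *jomfum* is /m/ (voiced), it takes -vow, giving *jomfumvow*.
Since the final consonant of the past-tense form *jomfumvow* is /w/ (labial), it takes -nab, giving *jomfumvownab*.

jomfumvownab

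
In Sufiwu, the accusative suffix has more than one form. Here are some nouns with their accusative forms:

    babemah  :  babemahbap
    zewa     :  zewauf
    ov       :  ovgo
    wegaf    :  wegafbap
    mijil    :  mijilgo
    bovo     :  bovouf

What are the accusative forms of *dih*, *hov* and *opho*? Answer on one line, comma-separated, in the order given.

The alternation tracks the final sound of the stem — -bap when the stem ends in a voiceless consonant (*babemah*, *wegaf*); -go when the stem ends in a voiced consonant (*ov*, *mijil*); -uf when the stem ends in a vowel (*zewa*, *bovo*).
*dih*: final sound = /h/, a voiceless consonant → -bap → *dihbap*.
*hov*: final sound = /v/, a voiced consonant → -go → *hovgo*.
*opho* — final sound /o/ (a vowel) → -uf → *ophouf*.

dihbap, hovgo, ophouf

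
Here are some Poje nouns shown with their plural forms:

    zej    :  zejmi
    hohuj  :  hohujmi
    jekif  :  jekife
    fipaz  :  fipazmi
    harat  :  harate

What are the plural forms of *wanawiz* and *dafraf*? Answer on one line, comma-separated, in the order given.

Looking at the final consonant of each stem: -e when the stem ends in a voiceless consonant (*jekif*, *harat*); -mi when the stem ends in a voiced consonant (*zej*, *hohuj*, *fipaz*).
The final consonant of *wanawiz* is /z/, which is voiced, so the suffix is -mi, giving *wanawizmi*.
*dafraf* — final consonant /f/ (voiceless) → -e → *dafrafe*.

wanawizmi, dafrafe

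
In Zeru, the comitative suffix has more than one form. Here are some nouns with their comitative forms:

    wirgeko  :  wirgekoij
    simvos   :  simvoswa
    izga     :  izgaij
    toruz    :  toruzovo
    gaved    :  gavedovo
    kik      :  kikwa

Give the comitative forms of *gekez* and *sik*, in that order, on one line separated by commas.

The suffix is conditioned by the final sound: -wa when the stem ends in a voiceless consonant (*simvos*, *kik*); -ovo when the stem ends in a voiced consonant (*toruz*, *gaved*); -ij when the stem ends in a vowel (*wirgeko*, *izga*).
Since the final sound of *gekez* is /z/ (a voiced consonant), it takes -ovo, giving *gekezovo*.
Since the final sound of *sik* is /k/ (a voiceless consonant), it takes -wa, giving *sikwa*.

gekezovo, sikwa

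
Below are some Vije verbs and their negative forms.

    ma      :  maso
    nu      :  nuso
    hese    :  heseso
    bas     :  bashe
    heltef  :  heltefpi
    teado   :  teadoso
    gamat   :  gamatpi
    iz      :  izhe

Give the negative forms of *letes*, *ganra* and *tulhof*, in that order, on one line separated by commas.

The alternation tracks the final sound of the stem — -he when the stem ends in a sibilant (*bas*, *iz*); -pi when the stem ends in a non-sibilant consonant (*heltef*, *gamat*); -so when the stem ends in a vowel (*ma*, *nu*, *hese*, *teado*).
The final sound of *letes* is /s/, which is a sibilant, so the suffix is -he, giving *leteshe*.
The final sound of *ganra* is /a/, which is a vowel, so the suffix is -so, giving *ganraso*.
The final sound of *tulhof* is /f/, which is a non-sibilant consonant, so the suffix is -pi, giving *tulhofpi*.

leteshe, ganraso, tulhofpi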